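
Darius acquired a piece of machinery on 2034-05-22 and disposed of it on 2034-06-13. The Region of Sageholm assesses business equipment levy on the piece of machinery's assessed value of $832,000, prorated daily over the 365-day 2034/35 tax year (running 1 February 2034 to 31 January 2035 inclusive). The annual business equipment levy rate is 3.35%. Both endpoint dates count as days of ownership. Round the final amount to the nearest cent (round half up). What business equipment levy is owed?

$1,756.32

Days held (2034-05-22 to 2034-06-13): 23 out of 365
Tax = $832,000 × 3.35% × 23/365 = $1,756.3178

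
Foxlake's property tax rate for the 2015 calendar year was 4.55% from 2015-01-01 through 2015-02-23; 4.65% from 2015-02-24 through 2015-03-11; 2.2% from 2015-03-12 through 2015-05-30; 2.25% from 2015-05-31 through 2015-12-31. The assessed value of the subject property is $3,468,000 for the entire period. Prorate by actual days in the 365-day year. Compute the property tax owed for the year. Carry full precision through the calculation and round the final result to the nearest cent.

$93,099.17

2015-01-01 to 2015-02-23: 54 days at 4.55% → $3,468,000 × 4.55% × 54/365 = $23,344.8658
2015-02-24 to 2015-03-11: 16 days at 4.65% → $3,468,000 × 4.65% × 16/365 = $7,069.0192
2015-03-12 to 2015-05-30: 80 days at 2.2% → $3,468,000 × 2.2% × 80/365 = $16,722.4110
2015-05-31 to 2015-12-31: 215 days at 2.25% → $3,468,000 × 2.25% × 215/365 = $45,962.8767
Total = $93,099.1726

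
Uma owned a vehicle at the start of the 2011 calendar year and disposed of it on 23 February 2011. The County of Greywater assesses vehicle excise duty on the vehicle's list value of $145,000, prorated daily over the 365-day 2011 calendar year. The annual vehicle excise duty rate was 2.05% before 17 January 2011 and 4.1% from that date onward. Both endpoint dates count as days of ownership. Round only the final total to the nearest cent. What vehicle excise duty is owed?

1 January – 16 January 2011: 16 days at 2.05% → $145,000 × 2.05% × 16/365 = $130.3014
17 January – 23 February 2011: 38 days at 4.1% → $145,000 × 4.1% × 38/365 = $618.9315
Total = $749.2329

$749.23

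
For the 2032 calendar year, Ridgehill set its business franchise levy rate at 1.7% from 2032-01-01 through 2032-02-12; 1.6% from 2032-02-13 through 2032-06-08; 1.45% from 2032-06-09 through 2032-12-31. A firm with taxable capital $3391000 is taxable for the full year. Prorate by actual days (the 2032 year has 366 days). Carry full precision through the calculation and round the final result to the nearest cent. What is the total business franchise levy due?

2032-01-01 to 2032-02-12: 43 days at 1.7% → $3391000 × 1.7% × 43/366 = $6772.7350
2032-02-13 to 2032-06-08: 117 days at 1.6% → $3391000 × 1.6% × 117/366 = $17344.1311
2032-06-09 to 2032-12-31: 206 days at 1.45% → $3391000 × 1.45% × 206/366 = $27674.6366
Total = $51791.5027

$51791.50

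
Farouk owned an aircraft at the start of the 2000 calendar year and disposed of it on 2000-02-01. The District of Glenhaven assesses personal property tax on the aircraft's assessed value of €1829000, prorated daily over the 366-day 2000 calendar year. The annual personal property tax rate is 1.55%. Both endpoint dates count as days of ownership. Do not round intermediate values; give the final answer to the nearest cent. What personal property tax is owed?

Days held (2000-01-01 to 2000-02-01): 32 out of 366
Tax = €1829000 × 1.55% × 32/366 = €2478.6448

€2478.64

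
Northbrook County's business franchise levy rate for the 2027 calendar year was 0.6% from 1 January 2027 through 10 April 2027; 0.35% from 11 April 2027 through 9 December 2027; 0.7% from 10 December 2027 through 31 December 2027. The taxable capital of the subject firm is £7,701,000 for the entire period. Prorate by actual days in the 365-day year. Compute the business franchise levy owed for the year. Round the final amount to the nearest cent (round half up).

1 January – 10 April 2027: 100 days at 0.6% → £7,701,000 × 0.6% × 100/365 = £12,659.1781
11 April – 9 December 2027: 243 days at 0.35% → £7,701,000 × 0.35% × 243/365 = £17,944.3849
10 December – 31 December 2027: 22 days at 0.7% → £7,701,000 × 0.7% × 22/365 = £3,249.1890
Total = £33,852.7521

£33,852.75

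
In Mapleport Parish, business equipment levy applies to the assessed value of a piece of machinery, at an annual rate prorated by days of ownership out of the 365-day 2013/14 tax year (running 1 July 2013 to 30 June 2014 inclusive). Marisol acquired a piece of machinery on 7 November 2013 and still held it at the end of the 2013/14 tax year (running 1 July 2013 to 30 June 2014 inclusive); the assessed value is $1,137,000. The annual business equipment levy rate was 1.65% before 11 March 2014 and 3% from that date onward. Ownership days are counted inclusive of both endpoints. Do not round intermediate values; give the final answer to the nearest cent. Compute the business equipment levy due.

7 November 2013 – 10 March 2014: 124 days at 1.65% → $1,137,000 × 1.65% × 124/365 = $6,373.4301
11 March – 30 June 2014: 112 days at 3% → $1,137,000 × 3% × 112/365 = $10,466.6301
Total = $16,840.0603

$16,840.06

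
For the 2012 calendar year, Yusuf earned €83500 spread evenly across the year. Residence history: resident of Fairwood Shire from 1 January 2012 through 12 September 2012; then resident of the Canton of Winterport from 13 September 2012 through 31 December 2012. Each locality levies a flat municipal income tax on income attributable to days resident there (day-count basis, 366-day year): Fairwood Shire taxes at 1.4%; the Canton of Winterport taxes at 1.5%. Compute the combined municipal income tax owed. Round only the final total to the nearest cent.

Fairwood Shire, 1 January – 12 September 2012: 256 days → €83500 × 1.4% × 256/366 = €817.6612
The Canton of Winterport, 13 September – 31 December 2012: 110 days → €83500 × 1.5% × 110/366 = €376.4344
Total = €1194.0956

€1194.10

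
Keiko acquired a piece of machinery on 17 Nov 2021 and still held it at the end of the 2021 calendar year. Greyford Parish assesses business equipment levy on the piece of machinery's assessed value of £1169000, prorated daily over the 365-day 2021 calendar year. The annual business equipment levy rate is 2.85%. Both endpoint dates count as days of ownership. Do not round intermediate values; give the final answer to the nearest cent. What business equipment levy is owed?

£4107.51

Days held (17 Nov – 31 Dec 2021): 45 out of 365
Tax = £1169000 × 2.85% × 45/365 = £4107.5137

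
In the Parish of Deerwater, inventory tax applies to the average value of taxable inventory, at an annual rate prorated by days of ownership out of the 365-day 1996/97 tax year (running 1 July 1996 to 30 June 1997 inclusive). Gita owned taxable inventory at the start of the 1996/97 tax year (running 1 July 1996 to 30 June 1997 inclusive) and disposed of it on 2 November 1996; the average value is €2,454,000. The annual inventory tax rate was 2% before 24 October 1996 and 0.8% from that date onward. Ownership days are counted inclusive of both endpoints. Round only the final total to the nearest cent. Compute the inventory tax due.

€16,001.42

1 July – 23 October 1996: 115 days at 2% → €2,454,000 × 2% × 115/365 = €15,463.5616
24 October – 2 November 1996: 10 days at 0.8% → €2,454,000 × 0.8% × 10/365 = €537.8630
Total = €16,001.4247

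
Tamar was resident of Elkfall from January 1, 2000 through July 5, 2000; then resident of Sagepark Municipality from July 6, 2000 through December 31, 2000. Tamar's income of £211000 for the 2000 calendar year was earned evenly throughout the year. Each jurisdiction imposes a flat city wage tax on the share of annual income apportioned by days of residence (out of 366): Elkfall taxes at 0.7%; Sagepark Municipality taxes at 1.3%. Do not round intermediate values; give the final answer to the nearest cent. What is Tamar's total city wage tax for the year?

Elkfall, January 1 – July 5, 2000: 187 days → £211000 × 0.7% × 187/366 = £754.6421
Sagepark Municipality, July 6 – December 31, 2000: 179 days → £211000 × 1.3% × 179/366 = £1341.5219
Total = £2096.1639

£2096.16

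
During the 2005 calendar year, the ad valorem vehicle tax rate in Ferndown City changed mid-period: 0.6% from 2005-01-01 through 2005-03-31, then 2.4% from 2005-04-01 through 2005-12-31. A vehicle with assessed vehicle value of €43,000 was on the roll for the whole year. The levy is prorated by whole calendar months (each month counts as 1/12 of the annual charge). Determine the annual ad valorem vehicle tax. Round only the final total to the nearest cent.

2005-01-01 to 2005-03-31: 3 months at 0.6% → €43,000 × 0.6% × 3/12 = €64.5000
2005-04-01 to 2005-12-31: 9 months at 2.4% → €43,000 × 2.4% × 9/12 = €774.0000
Total = €838.5000

€838.50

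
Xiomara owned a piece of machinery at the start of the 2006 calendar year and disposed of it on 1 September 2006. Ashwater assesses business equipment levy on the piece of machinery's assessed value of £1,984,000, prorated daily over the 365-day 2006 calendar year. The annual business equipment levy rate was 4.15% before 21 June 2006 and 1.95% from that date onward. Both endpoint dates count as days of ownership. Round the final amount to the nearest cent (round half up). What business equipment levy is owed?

£46,311.45

1 January – 20 June 2006: 171 days at 4.15% → £1,984,000 × 4.15% × 171/365 = £38,573.8521
21 June – 1 September 2006: 73 days at 1.95% → £1,984,000 × 1.95% × 73/365 = £7,737.6000
Total = £46,311.4521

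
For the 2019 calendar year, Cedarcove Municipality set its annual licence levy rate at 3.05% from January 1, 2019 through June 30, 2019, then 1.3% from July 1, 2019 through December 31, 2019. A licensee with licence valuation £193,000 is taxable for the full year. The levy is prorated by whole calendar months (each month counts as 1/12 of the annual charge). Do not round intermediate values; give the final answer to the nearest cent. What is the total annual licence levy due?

£4,197.75

January 1 – June 30, 2019: 6 months at 3.05% → £193,000 × 3.05% × 6/12 = £2,943.2500
July 1 – December 31, 2019: 6 months at 1.3% → £193,000 × 1.3% × 6/12 = £1,254.5000
Total = £4,197.7500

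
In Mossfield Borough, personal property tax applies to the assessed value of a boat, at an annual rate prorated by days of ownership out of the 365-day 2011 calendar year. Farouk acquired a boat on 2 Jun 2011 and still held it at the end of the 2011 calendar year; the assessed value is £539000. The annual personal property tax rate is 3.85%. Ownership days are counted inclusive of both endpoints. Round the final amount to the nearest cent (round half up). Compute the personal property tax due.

Days held (2 Jun – 31 Dec 2011): 213 out of 365
Tax = £539000 × 3.85% × 213/365 = £12109.7795

£12109.78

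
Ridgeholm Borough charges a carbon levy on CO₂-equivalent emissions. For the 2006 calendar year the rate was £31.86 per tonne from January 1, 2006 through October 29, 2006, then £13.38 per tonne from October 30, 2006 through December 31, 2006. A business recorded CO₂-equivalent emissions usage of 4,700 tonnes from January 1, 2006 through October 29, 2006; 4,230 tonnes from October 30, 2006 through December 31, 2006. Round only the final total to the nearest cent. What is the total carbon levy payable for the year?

£206,339.40

January 1 – October 29, 2006: 4,700 tonnes at £31.86/tonne → £149,742.00
October 30 – December 31, 2006: 4,230 tonnes at £13.38/tonne → £56,597.40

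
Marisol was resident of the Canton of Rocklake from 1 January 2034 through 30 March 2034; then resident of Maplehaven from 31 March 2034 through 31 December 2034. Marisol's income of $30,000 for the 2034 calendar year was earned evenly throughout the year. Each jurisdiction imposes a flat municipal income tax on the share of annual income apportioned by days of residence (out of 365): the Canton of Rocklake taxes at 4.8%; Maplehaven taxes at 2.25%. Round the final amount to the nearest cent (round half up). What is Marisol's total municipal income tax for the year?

The Canton of Rocklake, 1 January – 30 March 2034: 89 days → $30,000 × 4.8% × 89/365 = $351.1233
Maplehaven, 31 March – 31 December 2034: 276 days → $30,000 × 2.25% × 276/365 = $510.4110
Total = $861.5342

$861.53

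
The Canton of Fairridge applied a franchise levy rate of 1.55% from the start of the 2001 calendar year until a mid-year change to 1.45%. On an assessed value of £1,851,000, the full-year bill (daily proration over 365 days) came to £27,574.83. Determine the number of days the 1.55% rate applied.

Let d = days at the first rate; then 365 − d days at the second rate.
£1,851,000 × [1.55%·d + 1.45%·(365−d)] / 365 = £27,574.83
Solving gives d = 145, so the new rate took effect on 26 May 2001.

145 days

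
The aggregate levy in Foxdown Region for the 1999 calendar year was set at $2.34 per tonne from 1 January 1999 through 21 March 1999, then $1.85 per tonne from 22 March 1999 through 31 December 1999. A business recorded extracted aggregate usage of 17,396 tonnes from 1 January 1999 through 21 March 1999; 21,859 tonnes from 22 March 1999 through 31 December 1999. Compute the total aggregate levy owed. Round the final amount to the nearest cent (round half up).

1 January – 21 March 1999: 17,396 tonnes at $2.34/tonne → $40,706.64
22 March – 31 December 1999: 21,859 tonnes at $1.85/tonne → $40,439.15

$81,145.79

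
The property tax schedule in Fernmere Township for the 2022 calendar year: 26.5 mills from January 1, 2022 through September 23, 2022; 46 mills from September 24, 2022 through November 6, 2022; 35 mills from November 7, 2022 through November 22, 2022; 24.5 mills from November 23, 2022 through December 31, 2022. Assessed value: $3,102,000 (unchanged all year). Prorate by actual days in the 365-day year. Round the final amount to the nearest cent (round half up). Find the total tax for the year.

January 1 – September 23, 2022: 266 days at 26.5 mills → $3,102,000 × 2.65% × 266/365 = $59,906.8438
September 24 – November 6, 2022: 44 days at 46 mills → $3,102,000 × 4.6% × 44/365 = $17,201.2274
November 7 – November 22, 2022: 16 days at 35 mills → $3,102,000 × 3.5% × 16/365 = $4,759.2329
November 23 – December 31, 2022: 39 days at 24.5 mills → $3,102,000 × 2.45% × 39/365 = $8,120.4411
Total = $89,987.7452

$89,987.75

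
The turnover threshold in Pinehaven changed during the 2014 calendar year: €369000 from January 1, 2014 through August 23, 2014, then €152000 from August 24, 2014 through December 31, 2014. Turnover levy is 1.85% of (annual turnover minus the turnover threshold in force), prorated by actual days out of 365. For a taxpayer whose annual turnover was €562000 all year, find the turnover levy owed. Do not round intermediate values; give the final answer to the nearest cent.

€5000.32

January 1 – August 23, 2014: 235 days, exemption €369000 → (€562000 − €369000) × 1.85% × 235/365 = €2298.8151
August 24 – December 31, 2014: 130 days, exemption €152000 → (€562000 − €152000) × 1.85% × 130/365 = €2701.5068
Total = €5000.3219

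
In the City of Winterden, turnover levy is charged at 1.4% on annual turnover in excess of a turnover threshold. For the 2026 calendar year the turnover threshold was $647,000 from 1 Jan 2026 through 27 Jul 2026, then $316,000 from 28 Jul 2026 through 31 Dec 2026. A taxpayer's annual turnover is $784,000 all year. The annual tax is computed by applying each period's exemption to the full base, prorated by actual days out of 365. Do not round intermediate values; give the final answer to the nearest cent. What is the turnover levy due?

$3,911.25

1 Jan – 27 Jul 2026: 208 days, exemption $647,000 → ($784,000 − $647,000) × 1.4% × 208/365 = $1,092.9973
28 Jul – 31 Dec 2026: 157 days, exemption $316,000 → ($784,000 − $316,000) × 1.4% × 157/365 = $2,818.2575
Total = $3,911.2548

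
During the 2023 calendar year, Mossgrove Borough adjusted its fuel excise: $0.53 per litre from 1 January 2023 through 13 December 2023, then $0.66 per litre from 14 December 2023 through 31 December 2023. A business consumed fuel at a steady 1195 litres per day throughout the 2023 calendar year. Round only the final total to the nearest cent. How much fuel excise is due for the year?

$233,969.05

1 January – 13 December 2023: 347 days × 1195 litres/day = 414,665 litres at $0.53/litre → $219,772.45
14 December – 31 December 2023: 18 days × 1195 litres/day = 21,510 litres at $0.66/litre → $14,196.60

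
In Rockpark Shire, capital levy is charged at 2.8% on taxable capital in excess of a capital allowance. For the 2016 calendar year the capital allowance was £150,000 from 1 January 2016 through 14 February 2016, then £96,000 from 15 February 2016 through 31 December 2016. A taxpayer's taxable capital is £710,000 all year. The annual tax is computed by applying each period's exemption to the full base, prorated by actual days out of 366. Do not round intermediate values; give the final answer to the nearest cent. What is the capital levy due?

£17,006.10

1 January – 14 February 2016: 45 days, exemption £150,000 → (£710,000 − £150,000) × 2.8% × 45/366 = £1,927.8689
15 February – 31 December 2016: 321 days, exemption £96,000 → (£710,000 − £96,000) × 2.8% × 321/366 = £15,078.2295
Total = £17,006.0984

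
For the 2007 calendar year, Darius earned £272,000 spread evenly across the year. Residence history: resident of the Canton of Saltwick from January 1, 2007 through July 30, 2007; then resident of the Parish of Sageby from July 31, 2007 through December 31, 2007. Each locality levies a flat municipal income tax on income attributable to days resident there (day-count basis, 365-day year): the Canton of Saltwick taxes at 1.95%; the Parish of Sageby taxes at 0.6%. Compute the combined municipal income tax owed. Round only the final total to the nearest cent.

£3,754.72

The Canton of Saltwick, January 1 – July 30, 2007: 211 days → £272,000 × 1.95% × 211/365 = £3,066.1479
The Parish of Sageby, July 31 – December 31, 2007: 154 days → £272,000 × 0.6% × 154/365 = £688.5699
Total = £3,754.7178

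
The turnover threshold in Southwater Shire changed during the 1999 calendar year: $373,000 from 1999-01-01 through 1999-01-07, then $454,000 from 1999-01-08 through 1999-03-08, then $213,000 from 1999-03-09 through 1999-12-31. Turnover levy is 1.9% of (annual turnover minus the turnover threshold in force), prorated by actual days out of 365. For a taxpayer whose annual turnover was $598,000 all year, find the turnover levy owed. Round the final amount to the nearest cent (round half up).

1999-01-01 to 1999-01-07: 7 days, exemption $373,000 → ($598,000 − $373,000) × 1.9% × 7/365 = $81.9863
1999-01-08 to 1999-03-08: 60 days, exemption $454,000 → ($598,000 − $454,000) × 1.9% × 60/365 = $449.7534
1999-03-09 to 1999-12-31: 298 days, exemption $213,000 → ($598,000 − $213,000) × 1.9% × 298/365 = $5,972.2466
Total = $6,503.9863

$6,503.99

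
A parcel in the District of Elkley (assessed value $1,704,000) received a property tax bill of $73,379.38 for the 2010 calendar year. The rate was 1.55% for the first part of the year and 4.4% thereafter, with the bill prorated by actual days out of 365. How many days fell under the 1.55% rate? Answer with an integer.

Let d = days at the first rate; then 365 − d days at the second rate.
$1,704,000 × [1.55%·d + 4.4%·(365−d)] / 365 = $73,379.38
Solving gives d = 12, so the new rate took effect on 13 Jan 2010.

12 days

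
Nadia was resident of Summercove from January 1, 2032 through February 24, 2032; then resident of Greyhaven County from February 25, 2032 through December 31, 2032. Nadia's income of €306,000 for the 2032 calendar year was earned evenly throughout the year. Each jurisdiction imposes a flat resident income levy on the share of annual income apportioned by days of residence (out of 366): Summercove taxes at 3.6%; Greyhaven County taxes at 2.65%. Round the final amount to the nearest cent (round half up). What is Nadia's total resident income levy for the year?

Summercove, January 1 – February 24, 2032: 55 days → €306,000 × 3.6% × 55/366 = €1,655.4098
Greyhaven County, February 25 – December 31, 2032: 311 days → €306,000 × 2.65% × 311/366 = €6,890.4344
Total = €8,545.8443

€8,545.84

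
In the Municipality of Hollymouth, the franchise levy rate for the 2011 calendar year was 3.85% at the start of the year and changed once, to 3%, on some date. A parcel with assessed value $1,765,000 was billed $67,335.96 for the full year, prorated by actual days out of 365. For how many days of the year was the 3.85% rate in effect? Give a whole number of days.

Let d = days at the first rate; then 365 − d days at the second rate.
$1,765,000 × [3.85%·d + 3%·(365−d)] / 365 = $67,335.96
Solving gives d = 350, so the new rate took effect on December 17, 2011.

350 days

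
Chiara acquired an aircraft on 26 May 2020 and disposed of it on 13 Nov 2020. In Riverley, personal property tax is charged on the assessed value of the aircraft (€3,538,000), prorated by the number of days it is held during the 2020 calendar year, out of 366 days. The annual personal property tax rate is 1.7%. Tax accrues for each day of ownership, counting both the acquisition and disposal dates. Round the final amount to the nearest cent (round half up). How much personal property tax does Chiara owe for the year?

€28,265.33

Days held (26 May – 13 Nov 2020): 172 out of 366
Tax = €3,538,000 × 1.7% × 172/366 = €28,265.3333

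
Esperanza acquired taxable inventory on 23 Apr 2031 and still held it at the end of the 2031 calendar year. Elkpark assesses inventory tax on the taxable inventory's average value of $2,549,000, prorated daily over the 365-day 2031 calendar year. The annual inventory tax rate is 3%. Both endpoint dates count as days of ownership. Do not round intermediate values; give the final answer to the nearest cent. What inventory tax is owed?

$53,005.23

Days held (23 Apr – 31 Dec 2031): 253 out of 365
Tax = $2,549,000 × 3% × 253/365 = $53,005.2329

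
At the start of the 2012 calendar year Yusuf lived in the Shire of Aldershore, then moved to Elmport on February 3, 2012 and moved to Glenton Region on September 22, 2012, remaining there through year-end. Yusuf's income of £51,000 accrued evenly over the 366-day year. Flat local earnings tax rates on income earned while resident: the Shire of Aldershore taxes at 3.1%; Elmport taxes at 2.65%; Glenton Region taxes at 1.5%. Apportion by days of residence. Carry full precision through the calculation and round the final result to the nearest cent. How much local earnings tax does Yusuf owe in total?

£1,210.34

The Shire of Aldershore, January 1 – February 2, 2012: 33 days → £51,000 × 3.1% × 33/366 = £142.5492
Elmport, February 3 – September 21, 2012: 232 days → £51,000 × 2.65% × 232/366 = £856.6885
Glenton Region, September 22 – December 31, 2012: 101 days → £51,000 × 1.5% × 101/366 = £211.1066
Total = £1,210.3443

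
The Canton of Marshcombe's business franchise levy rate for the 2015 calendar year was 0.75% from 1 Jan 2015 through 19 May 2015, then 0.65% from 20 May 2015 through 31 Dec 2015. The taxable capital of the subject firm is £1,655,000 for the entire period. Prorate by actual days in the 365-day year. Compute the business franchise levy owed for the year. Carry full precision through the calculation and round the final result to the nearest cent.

£11,387.76

1 Jan – 19 May 2015: 139 days at 0.75% → £1,655,000 × 0.75% × 139/365 = £4,726.9521
20 May – 31 Dec 2015: 226 days at 0.65% → £1,655,000 × 0.65% × 226/365 = £6,660.8082
Total = £11,387.7603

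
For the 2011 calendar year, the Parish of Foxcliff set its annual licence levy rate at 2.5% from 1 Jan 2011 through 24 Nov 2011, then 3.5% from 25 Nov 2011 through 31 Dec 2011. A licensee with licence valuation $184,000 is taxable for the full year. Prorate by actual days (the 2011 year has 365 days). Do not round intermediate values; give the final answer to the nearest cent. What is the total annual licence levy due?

$4,786.52

1 Jan – 24 Nov 2011: 328 days at 2.5% → $184,000 × 2.5% × 328/365 = $4,133.6986
25 Nov – 31 Dec 2011: 37 days at 3.5% → $184,000 × 3.5% × 37/365 = $652.8219
Total = $4,786.5205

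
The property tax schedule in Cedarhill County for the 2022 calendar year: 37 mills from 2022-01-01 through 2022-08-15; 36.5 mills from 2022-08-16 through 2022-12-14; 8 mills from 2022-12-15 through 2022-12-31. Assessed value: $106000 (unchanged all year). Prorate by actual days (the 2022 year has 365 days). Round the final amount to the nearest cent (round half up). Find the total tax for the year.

$3761.26

2022-01-01 to 2022-08-15: 227 days at 37 mills → $106000 × 3.7% × 227/365 = $2439.1616
2022-08-16 to 2022-12-14: 121 days at 36.5 mills → $106000 × 3.65% × 121/365 = $1282.6000
2022-12-15 to 2022-12-31: 17 days at 8 mills → $106000 × 0.8% × 17/365 = $39.4959
Total = $3761.2575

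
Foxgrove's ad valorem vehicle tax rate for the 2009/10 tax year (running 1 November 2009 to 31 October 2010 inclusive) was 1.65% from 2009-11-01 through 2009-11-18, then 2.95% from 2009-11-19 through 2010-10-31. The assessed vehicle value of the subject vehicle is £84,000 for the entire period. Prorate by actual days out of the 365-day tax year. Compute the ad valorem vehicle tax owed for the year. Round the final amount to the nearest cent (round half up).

2009-11-01 to 2009-11-18: 18 days at 1.65% → £84,000 × 1.65% × 18/365 = £68.3507
2009-11-19 to 2010-10-31: 347 days at 2.95% → £84,000 × 2.95% × 347/365 = £2,355.7973
Total = £2,424.1479

£2,424.15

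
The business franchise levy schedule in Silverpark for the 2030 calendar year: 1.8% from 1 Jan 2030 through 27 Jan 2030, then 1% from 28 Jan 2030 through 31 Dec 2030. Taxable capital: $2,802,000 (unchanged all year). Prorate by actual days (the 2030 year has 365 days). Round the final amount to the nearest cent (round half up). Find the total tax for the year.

$29,678.17

1 Jan – 27 Jan 2030: 27 days at 1.8% → $2,802,000 × 1.8% × 27/365 = $3,730.8822
28 Jan – 31 Dec 2030: 338 days at 1% → $2,802,000 × 1% × 338/365 = $25,947.2877
Total = $29,678.1699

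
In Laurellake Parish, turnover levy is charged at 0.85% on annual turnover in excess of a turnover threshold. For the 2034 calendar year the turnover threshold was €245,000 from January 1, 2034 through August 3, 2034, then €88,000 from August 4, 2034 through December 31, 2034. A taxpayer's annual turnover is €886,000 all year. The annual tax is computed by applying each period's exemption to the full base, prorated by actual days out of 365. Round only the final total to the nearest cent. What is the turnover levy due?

€5,996.92

January 1 – August 3, 2034: 215 days, exemption €245,000 → (€886,000 − €245,000) × 0.85% × 215/365 = €3,209.3904
August 4 – December 31, 2034: 150 days, exemption €88,000 → (€886,000 − €88,000) × 0.85% × 150/365 = €2,787.5342
Total = €5,996.9247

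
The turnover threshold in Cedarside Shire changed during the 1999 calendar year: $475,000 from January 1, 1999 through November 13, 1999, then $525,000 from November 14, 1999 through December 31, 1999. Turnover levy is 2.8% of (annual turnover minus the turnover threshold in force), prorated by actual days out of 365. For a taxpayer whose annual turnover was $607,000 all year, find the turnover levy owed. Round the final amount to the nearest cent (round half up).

January 1 – November 13, 1999: 317 days, exemption $475,000 → ($607,000 − $475,000) × 2.8% × 317/365 = $3,209.9507
November 14 – December 31, 1999: 48 days, exemption $525,000 → ($607,000 − $525,000) × 2.8% × 48/365 = $301.9397
Total = $3,511.8904

$3,511.89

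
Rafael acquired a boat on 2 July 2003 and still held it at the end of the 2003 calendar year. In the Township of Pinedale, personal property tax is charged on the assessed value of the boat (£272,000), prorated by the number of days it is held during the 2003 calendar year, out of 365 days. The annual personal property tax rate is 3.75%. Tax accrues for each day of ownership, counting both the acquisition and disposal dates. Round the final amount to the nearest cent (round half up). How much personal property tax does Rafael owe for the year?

Days held (2 July – 31 December 2003): 183 out of 365
Tax = £272,000 × 3.75% × 183/365 = £5,113.9726

£5,113.97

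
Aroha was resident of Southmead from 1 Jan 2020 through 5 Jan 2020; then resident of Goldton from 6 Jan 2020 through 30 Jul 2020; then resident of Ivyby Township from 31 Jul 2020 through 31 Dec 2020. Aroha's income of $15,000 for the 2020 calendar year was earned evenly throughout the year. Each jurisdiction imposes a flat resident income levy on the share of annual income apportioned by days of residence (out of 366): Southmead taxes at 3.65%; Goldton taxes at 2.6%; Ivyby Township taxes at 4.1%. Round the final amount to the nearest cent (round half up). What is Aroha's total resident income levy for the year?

Southmead, 1 Jan – 5 Jan 2020: 5 days → $15,000 × 3.65% × 5/366 = $7.4795
Goldton, 6 Jan – 30 Jul 2020: 207 days → $15,000 × 2.6% × 207/366 = $220.5738
Ivyby Township, 31 Jul – 31 Dec 2020: 154 days → $15,000 × 4.1% × 154/366 = $258.7705
Total = $486.8238

$486.82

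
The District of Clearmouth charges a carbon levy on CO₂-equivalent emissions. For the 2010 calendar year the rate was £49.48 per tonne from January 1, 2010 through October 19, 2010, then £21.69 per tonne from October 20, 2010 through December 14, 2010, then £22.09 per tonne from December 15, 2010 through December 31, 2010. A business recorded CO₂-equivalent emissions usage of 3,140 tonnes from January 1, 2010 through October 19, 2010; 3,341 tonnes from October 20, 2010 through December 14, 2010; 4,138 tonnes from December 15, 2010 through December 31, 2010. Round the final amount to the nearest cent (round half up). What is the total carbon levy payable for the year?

January 1 – October 19, 2010: 3,140 tonnes at £49.48/tonne → £155,367.20
October 20 – December 14, 2010: 3,341 tonnes at £21.69/tonne → £72,466.29
December 15 – December 31, 2010: 4,138 tonnes at £22.09/tonne → £91,408.42

£319,241.91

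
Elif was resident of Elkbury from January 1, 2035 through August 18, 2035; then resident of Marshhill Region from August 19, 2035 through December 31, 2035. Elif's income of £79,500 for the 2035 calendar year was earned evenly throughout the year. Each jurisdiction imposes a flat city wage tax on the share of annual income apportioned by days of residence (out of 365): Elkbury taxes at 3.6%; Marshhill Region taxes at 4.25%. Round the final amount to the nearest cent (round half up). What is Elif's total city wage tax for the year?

£3,053.13

Elkbury, January 1 – August 18, 2035: 230 days → £79,500 × 3.6% × 230/365 = £1,803.4521
Marshhill Region, August 19 – December 31, 2035: 135 days → £79,500 × 4.25% × 135/365 = £1,249.6747
Total = £3,053.1267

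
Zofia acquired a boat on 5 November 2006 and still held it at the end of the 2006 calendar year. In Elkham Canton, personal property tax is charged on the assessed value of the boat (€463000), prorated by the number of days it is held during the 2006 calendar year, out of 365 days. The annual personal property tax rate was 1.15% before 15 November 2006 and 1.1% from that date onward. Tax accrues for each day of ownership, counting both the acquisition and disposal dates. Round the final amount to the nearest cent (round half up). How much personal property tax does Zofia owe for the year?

€801.69

5 November – 14 November 2006: 10 days at 1.15% → €463000 × 1.15% × 10/365 = €145.8767
15 November – 31 December 2006: 47 days at 1.1% → €463000 × 1.1% × 47/365 = €655.8110
Total = €801.6877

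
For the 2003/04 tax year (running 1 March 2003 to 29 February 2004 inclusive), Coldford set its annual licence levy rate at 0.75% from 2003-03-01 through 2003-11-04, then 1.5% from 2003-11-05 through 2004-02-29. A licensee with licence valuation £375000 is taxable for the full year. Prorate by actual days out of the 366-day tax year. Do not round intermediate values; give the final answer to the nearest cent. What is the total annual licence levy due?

2003-03-01 to 2003-11-04: 249 days at 0.75% → £375000 × 0.75% × 249/366 = £1913.4221
2003-11-05 to 2004-02-29: 117 days at 1.5% → £375000 × 1.5% × 117/366 = £1798.1557
Total = £3711.5779

£3711.58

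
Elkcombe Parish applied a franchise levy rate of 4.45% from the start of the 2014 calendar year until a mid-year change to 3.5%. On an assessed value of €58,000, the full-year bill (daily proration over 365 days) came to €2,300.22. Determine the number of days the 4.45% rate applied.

Let d = days at the first rate; then 365 − d days at the second rate.
€58,000 × [4.45%·d + 3.5%·(365−d)] / 365 = €2,300.22
Solving gives d = 179, so the new rate took effect on 29 Jun 2014.

179 days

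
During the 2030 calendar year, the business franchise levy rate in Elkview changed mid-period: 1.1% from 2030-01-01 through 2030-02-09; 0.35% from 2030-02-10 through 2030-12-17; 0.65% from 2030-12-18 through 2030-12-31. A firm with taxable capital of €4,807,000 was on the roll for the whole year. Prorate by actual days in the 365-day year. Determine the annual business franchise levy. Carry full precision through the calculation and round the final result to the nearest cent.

2030-01-01 to 2030-02-09: 40 days at 1.1% → €4,807,000 × 1.1% × 40/365 = €5,794.7397
2030-02-10 to 2030-12-17: 311 days at 0.35% → €4,807,000 × 0.35% × 311/365 = €14,335.3959
2030-12-18 to 2030-12-31: 14 days at 0.65% → €4,807,000 × 0.65% × 14/365 = €1,198.4575
Total = €21,328.5932

€21,328.59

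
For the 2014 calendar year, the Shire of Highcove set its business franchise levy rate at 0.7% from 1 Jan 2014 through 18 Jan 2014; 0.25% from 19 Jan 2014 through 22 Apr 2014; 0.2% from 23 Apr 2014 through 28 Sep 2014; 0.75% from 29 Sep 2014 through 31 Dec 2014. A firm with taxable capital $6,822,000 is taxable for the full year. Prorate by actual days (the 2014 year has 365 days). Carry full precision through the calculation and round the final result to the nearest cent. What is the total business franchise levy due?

$25,867.53

1 Jan – 18 Jan 2014: 18 days at 0.7% → $6,822,000 × 0.7% × 18/365 = $2,354.9918
19 Jan – 22 Apr 2014: 94 days at 0.25% → $6,822,000 × 0.25% × 94/365 = $4,392.2466
23 Apr – 28 Sep 2014: 159 days at 0.2% → $6,822,000 × 0.2% × 159/365 = $5,943.5507
29 Sep – 31 Dec 2014: 94 days at 0.75% → $6,822,000 × 0.75% × 94/365 = $13,176.7397
Total = $25,867.5288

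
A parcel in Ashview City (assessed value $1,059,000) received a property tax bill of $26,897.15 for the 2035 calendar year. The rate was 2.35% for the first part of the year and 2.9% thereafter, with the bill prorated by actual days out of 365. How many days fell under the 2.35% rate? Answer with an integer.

Let d = days at the first rate; then 365 − d days at the second rate.
$1,059,000 × [2.35%·d + 2.9%·(365−d)] / 365 = $26,897.15
Solving gives d = 239, so the new rate took effect on 28 August 2035.

239 days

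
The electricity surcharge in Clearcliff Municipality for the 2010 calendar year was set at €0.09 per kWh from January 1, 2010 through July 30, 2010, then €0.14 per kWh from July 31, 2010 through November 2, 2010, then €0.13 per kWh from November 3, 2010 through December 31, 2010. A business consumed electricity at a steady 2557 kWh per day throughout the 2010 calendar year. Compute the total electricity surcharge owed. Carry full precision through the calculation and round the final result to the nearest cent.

€102177.72

January 1 – July 30, 2010: 211 days × 2557 kWh/day = 539,527 kWh at €0.09/kWh → €48557.43
July 31 – November 2, 2010: 95 days × 2557 kWh/day = 242,915 kWh at €0.14/kWh → €34008.10
November 3 – December 31, 2010: 59 days × 2557 kWh/day = 150,863 kWh at €0.13/kWh → €19612.19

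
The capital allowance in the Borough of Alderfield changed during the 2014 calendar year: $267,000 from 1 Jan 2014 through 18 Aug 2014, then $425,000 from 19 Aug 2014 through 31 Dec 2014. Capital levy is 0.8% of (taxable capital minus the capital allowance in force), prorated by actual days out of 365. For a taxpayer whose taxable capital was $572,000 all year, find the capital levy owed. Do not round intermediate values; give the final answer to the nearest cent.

$1,972.49

1 Jan – 18 Aug 2014: 230 days, exemption $267,000 → ($572,000 − $267,000) × 0.8% × 230/365 = $1,537.5342
19 Aug – 31 Dec 2014: 135 days, exemption $425,000 → ($572,000 − $425,000) × 0.8% × 135/365 = $434.9589
Total = $1,972.4932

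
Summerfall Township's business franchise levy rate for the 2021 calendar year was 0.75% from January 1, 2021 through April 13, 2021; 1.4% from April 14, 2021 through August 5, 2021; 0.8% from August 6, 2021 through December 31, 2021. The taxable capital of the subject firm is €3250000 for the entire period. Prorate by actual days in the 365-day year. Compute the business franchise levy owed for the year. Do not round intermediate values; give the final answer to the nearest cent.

€31631.85

January 1 – April 13, 2021: 103 days at 0.75% → €3250000 × 0.75% × 103/365 = €6878.4247
April 14 – August 5, 2021: 114 days at 1.4% → €3250000 × 1.4% × 114/365 = €14210.9589
August 6 – December 31, 2021: 148 days at 0.8% → €3250000 × 0.8% × 148/365 = €10542.4658
Total = €31631.8493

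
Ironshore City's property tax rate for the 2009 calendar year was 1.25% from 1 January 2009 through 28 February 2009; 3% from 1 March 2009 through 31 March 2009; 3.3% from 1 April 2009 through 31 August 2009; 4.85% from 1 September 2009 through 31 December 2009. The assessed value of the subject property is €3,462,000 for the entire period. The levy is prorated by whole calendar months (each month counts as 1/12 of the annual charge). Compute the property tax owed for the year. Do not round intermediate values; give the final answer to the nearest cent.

1 January – 28 February 2009: 2 months at 1.25% → €3,462,000 × 1.25% × 2/12 = €7,212.5000
1 March – 31 March 2009: 1 month at 3% → €3,462,000 × 3% × 1/12 = €8,655.0000
1 April – 31 August 2009: 5 months at 3.3% → €3,462,000 × 3.3% × 5/12 = €47,602.5000
1 September – 31 December 2009: 4 months at 4.85% → €3,462,000 × 4.85% × 4/12 = €55,969.0000
Total = €119,439.0000

€119,439.00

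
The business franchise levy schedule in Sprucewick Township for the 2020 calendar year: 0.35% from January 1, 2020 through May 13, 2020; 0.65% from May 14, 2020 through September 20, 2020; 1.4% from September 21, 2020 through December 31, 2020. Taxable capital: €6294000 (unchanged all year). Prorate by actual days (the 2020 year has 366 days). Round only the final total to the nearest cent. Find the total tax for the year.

€47153.41

January 1 – May 13, 2020: 134 days at 0.35% → €6294000 × 0.35% × 134/366 = €8065.2623
May 14 – September 20, 2020: 130 days at 0.65% → €6294000 × 0.65% × 130/366 = €14531.2295
September 21 – December 31, 2020: 102 days at 1.4% → €6294000 × 1.4% × 102/366 = €24556.9180
Total = €47153.4098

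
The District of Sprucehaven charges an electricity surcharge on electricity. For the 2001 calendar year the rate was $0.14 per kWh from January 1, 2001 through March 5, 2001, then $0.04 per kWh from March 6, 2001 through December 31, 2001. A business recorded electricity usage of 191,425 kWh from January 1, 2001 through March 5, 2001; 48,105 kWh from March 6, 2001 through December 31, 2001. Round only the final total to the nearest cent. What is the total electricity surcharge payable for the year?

January 1 – March 5, 2001: 191,425 kWh at $0.14/kWh → $26799.50
March 6 – December 31, 2001: 48,105 kWh at $0.04/kWh → $1924.20

$28723.70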